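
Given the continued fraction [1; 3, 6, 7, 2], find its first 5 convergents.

Using the convergent recurrence p_i = a_i*p_{i-1} + p_{i-2}, q_i = a_i*q_{i-1} + q_{i-2} with p_{-2}=0, p_{-1}=1, q_{-2}=1, q_{-1}=0:
  i=0: a_0=1, p_0 = 1*1 + 0 = 1, q_0 = 1*0 + 1 = 1.
  i=1: a_1=3, p_1 = 3*1 + 1 = 4, q_1 = 3*1 + 0 = 3.
  i=2: a_2=6, p_2 = 6*4 + 1 = 25, q_2 = 6*3 + 1 = 19.
  i=3: a_3=7, p_3 = 7*25 + 4 = 179, q_3 = 7*19 + 3 = 136.
  i=4: a_4=2, p_4 = 2*179 + 25 = 383, q_4 = 2*136 + 19 = 291.

1/1, 4/3, 25/19, 179/136, 383/291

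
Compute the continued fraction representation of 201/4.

Run the Euclidean algorithm on 201 and 4; the successive quotients are the partial quotients a_0, a_1, ... (each step inverts the fractional part left over by the previous one):
  201 = 50*4 + 1, so a_0 = 50.
  4 = 4*1 + 0, so a_1 = 4.
The remainder reaches 0 after 2 divisions, so the expansion has 2 partial quotients, read off in order.

[50; 4]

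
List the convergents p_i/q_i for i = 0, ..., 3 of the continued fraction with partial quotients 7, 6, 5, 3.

Using the convergent recurrence p_i = a_i*p_{i-1} + p_{i-2}, q_i = a_i*q_{i-1} + q_{i-2} with p_{-2}=0, p_{-1}=1, q_{-2}=1, q_{-1}=0:
  i=0: a_0=7, p_0 = 7*1 + 0 = 7, q_0 = 7*0 + 1 = 1.
  i=1: a_1=6, p_1 = 6*7 + 1 = 43, q_1 = 6*1 + 0 = 6.
  i=2: a_2=5, p_2 = 5*43 + 7 = 222, q_2 = 5*6 + 1 = 31.
  i=3: a_3=3, p_3 = 3*222 + 43 = 709, q_3 = 3*31 + 6 = 99.

7/1, 43/6, 222/31, 709/99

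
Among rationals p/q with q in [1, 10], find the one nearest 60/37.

Expand x = 60/37 as a continued fraction with the Euclidean algorithm:
  60 = 1*37 + 23, so a_0 = 1.
  37 = 1*23 + 14, so a_1 = 1.
  23 = 1*14 + 9, so a_2 = 1.
  14 = 1*9 + 5, so a_3 = 1.
  9 = 1*5 + 4, so a_4 = 1.
  5 = 1*4 + 1, so a_5 = 1.
  4 = 4*1 + 0, so a_6 = 4.
so x = [1; 1, 1, 1, 1, 1, 4].
Convergents (p_i = a_i*p_{i-1} + p_{i-2}, q_i = a_i*q_{i-1} + q_{i-2} with p_{-2}=0, p_{-1}=1, q_{-2}=1, q_{-1}=0), until the denominator exceeds 10:
  i=0: a_0=1, p_0 = 1*1 + 0 = 1, q_0 = 1*0 + 1 = 1.
  i=1: a_1=1, p_1 = 1*1 + 1 = 2, q_1 = 1*1 + 0 = 1.
  i=2: a_2=1, p_2 = 1*2 + 1 = 3, q_2 = 1*1 + 1 = 2.
  i=3: a_3=1, p_3 = 1*3 + 2 = 5, q_3 = 1*2 + 1 = 3.
  i=4: a_4=1, p_4 = 1*5 + 3 = 8, q_4 = 1*3 + 2 = 5.
  i=5: a_5=1, p_5 = 1*8 + 5 = 13, q_5 = 1*5 + 3 = 8.
  i=6: a_6=4, p_6 = 4*13 + 8 = 60, q_6 = 4*8 + 5 = 37.
q_6 = 37 > 10, so the last convergent with denominator <= 10 is p_5/q_5 = 13/8.
The closest fraction with denominator <= 10 is either p_5/q_5 or the intermediate fraction (k*p_5 + p_4)/(k*q_5 + q_4) with the largest k >= 1 whose denominator stays <= 10; these approach x as k grows, and every other convergent or intermediate fraction in range is farther away.
Largest k: floor((10 - q_4)/q_5) = floor((10 - 5)/8) = 0.
Since k = 0, no intermediate fraction beyond p_5/q_5 has denominator <= 10, so the convergent 13/8 is the closest (its error is |60*8 - 13*37|/(37*8) = 1/296).

13/8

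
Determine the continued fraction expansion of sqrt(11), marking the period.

[3; (3, 6)]

Write x_i = (sqrt(11) + m_i)/d_i with (m_0, d_0) = (0, 1). a_0 = floor(sqrt(11)) = 3, since 3^2 = 9 <= 11 < 16 = 4^2.
Iterate m_{i+1} = d_i*a_i - m_i, d_{i+1} = (11 - m_{i+1}^2)/d_i, a_{i+1} = floor((a_0 + m_{i+1})/d_{i+1}):
  m_1 = 1*3 - 0 = 3, d_1 = (11 - 3^2)/1 = 2/1 = 2, a_1 = floor((3 + 3)/2) = 3.
  m_2 = 2*3 - 3 = 3, d_2 = (11 - 3^2)/2 = 2/2 = 1, a_2 = floor((3 + 3)/1) = 6.
  m_3 = 1*6 - 3 = 3, d_3 = (11 - 3^2)/1 = 2/1 = 2: (m_3, d_3) = (m_1, d_1) = (3, 2), so from here the quotients repeat a_1, a_2; the period length is 2.
Hence the expansion of sqrt(11) is a_0 = 3 followed by the repeating block 3, 6 (period 2).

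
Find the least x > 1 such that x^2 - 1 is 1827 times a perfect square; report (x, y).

First expand sqrt(1827) as a continued fraction. With x_i = (sqrt(1827) + m_i)/d_i and (m_0, d_0) = (0, 1): a_0 = floor(sqrt(1827)) = 42, since 42^2 = 1764 <= 1827 < 1849 = 43^2.
Iterate m_{i+1} = d_i*a_i - m_i, d_{i+1} = (1827 - m_{i+1}^2)/d_i, a_{i+1} = floor((a_0 + m_{i+1})/d_{i+1}):
  m_1 = 1*42 - 0 = 42, d_1 = (1827 - 42^2)/1 = 63/1 = 63, a_1 = floor((42 + 42)/63) = 1.
  m_2 = 63*1 - 42 = 21, d_2 = (1827 - 21^2)/63 = 1386/63 = 22, a_2 = floor((42 + 21)/22) = 2.
  m_3 = 22*2 - 21 = 23, d_3 = (1827 - 23^2)/22 = 1298/22 = 59, a_3 = floor((42 + 23)/59) = 1.
  m_4 = 59*1 - 23 = 36, d_4 = (1827 - 36^2)/59 = 531/59 = 9, a_4 = floor((42 + 36)/9) = 8.
  m_5 = 9*8 - 36 = 36, d_5 = (1827 - 36^2)/9 = 531/9 = 59, a_5 = floor((42 + 36)/59) = 1.
  m_6 = 59*1 - 36 = 23, d_6 = (1827 - 23^2)/59 = 1298/59 = 22, a_6 = floor((42 + 23)/22) = 2.
  m_7 = 22*2 - 23 = 21, d_7 = (1827 - 21^2)/22 = 1386/22 = 63, a_7 = floor((42 + 21)/63) = 1.
  m_8 = 63*1 - 21 = 42, d_8 = (1827 - 42^2)/63 = 63/63 = 1, a_8 = floor((42 + 42)/1) = 84.
  m_9 = 1*84 - 42 = 42, d_9 = (1827 - 42^2)/1 = 63/1 = 63: (m_9, d_9) = (m_1, d_1) = (42, 63), so from here the quotients repeat a_1, ..., a_8; the period length is 8.
So sqrt(1827) = [42; (1, 2, 1, 8, 1, 2, 1, 84)] with period length k = 8.
k is even, so the fundamental solution of x^2 - 1827y^2 = 1 is (p_{k-1}, q_{k-1}) = (p_7, q_7); compute convergents through index 7.
Convergents (p_i = a_i*p_{i-1} + p_{i-2}, q_i = a_i*q_{i-1} + q_{i-2} with p_{-2}=0, p_{-1}=1, q_{-2}=1, q_{-1}=0):
  i=0: a_0=42, p_0 = 42*1 + 0 = 42, q_0 = 42*0 + 1 = 1.
  i=1: a_1=1, p_1 = 1*42 + 1 = 43, q_1 = 1*1 + 0 = 1.
  i=2: a_2=2, p_2 = 2*43 + 42 = 128, q_2 = 2*1 + 1 = 3.
  i=3: a_3=1, p_3 = 1*128 + 43 = 171, q_3 = 1*3 + 1 = 4.
  i=4: a_4=8, p_4 = 8*171 + 128 = 1496, q_4 = 8*4 + 3 = 35.
  i=5: a_5=1, p_5 = 1*1496 + 171 = 1667, q_5 = 1*35 + 4 = 39.
  i=6: a_6=2, p_6 = 2*1667 + 1496 = 4830, q_6 = 2*39 + 35 = 113.
  i=7: a_7=1, p_7 = 1*4830 + 1667 = 6497, q_7 = 1*113 + 39 = 152.
Check: 6497^2 - 1827*152^2 = 42211009 - 42211008 = 1, so (x, y) = (6497, 152) solves the equation, and by the theorem it is the least positive solution.

(x, y) = (6497, 152)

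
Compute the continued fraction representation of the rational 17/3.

Run the Euclidean algorithm on 17 and 3; the successive quotients are the partial quotients a_0, a_1, ... (each step inverts the fractional part left over by the previous one):
  17 = 5*3 + 2, so a_0 = 5.
  3 = 1*2 + 1, so a_1 = 1.
  2 = 2*1 + 0, so a_2 = 2.
The remainder reaches 0 after 3 divisions, so the expansion has 3 partial quotients, read off in order.

[5; 1, 2]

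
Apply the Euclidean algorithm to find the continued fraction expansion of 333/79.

Run the Euclidean algorithm on 333 and 79; the successive quotients are the partial quotients a_0, a_1, ... (each step inverts the fractional part left over by the previous one):
  333 = 4*79 + 17, so a_0 = 4.
  79 = 4*17 + 11, so a_1 = 4.
  17 = 1*11 + 6, so a_2 = 1.
  11 = 1*6 + 5, so a_3 = 1.
  6 = 1*5 + 1, so a_4 = 1.
  5 = 5*1 + 0, so a_5 = 5.
The remainder reaches 0 after 6 divisions, so the expansion has 6 partial quotients, read off in order.

[4; 4, 1, 1, 1, 5]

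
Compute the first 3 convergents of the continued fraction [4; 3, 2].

Using the convergent recurrence p_i = a_i*p_{i-1} + p_{i-2}, q_i = a_i*q_{i-1} + q_{i-2} with p_{-2}=0, p_{-1}=1, q_{-2}=1, q_{-1}=0:
  i=0: a_0=4, p_0 = 4*1 + 0 = 4, q_0 = 4*0 + 1 = 1.
  i=1: a_1=3, p_1 = 3*4 + 1 = 13, q_1 = 3*1 + 0 = 3.
  i=2: a_2=2, p_2 = 2*13 + 4 = 30, q_2 = 2*3 + 1 = 7.

4/1, 13/3, 30/7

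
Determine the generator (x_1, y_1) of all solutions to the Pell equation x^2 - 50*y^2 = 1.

(x, y) = (99, 14)

First expand sqrt(50) as a continued fraction. With x_i = (sqrt(50) + m_i)/d_i and (m_0, d_0) = (0, 1): a_0 = floor(sqrt(50)) = 7, since 7^2 = 49 <= 50 < 64 = 8^2.
Iterate m_{i+1} = d_i*a_i - m_i, d_{i+1} = (50 - m_{i+1}^2)/d_i, a_{i+1} = floor((a_0 + m_{i+1})/d_{i+1}):
  m_1 = 1*7 - 0 = 7, d_1 = (50 - 7^2)/1 = 1/1 = 1, a_1 = floor((7 + 7)/1) = 14.
  m_2 = 1*14 - 7 = 7, d_2 = (50 - 7^2)/1 = 1/1 = 1: (m_2, d_2) = (m_1, d_1) = (7, 1), so from here the quotient a_1 repeats; the period length is 1.
So sqrt(50) = [7; (14)] with period length k = 1.
k is odd, so (p_{k-1}, q_{k-1}) only solves x^2 - 50y^2 = -1 and the fundamental solution of x^2 - 50y^2 = 1 is (p_{2k-1}, q_{2k-1}) = (p_1, q_1); compute convergents through index 1, running through the period twice.
Convergents (p_i = a_i*p_{i-1} + p_{i-2}, q_i = a_i*q_{i-1} + q_{i-2} with p_{-2}=0, p_{-1}=1, q_{-2}=1, q_{-1}=0):
  i=0: a_0=7, p_0 = 7*1 + 0 = 7, q_0 = 7*0 + 1 = 1.
  i=1: a_1=14, p_1 = 14*7 + 1 = 99, q_1 = 14*1 + 0 = 14.
Indeed p_0^2 - 50*q_0^2 = 49 - 50 = -1, not +1.
Check: 99^2 - 50*14^2 = 9801 - 9800 = 1, so (x, y) = (99, 14) solves the equation, and by the theorem it is the least positive solution.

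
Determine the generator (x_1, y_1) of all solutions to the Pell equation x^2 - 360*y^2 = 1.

(x, y) = (19, 1)

First expand sqrt(360) as a continued fraction. With x_i = (sqrt(360) + m_i)/d_i and (m_0, d_0) = (0, 1): a_0 = floor(sqrt(360)) = 18, since 18^2 = 324 <= 360 < 361 = 19^2.
Iterate m_{i+1} = d_i*a_i - m_i, d_{i+1} = (360 - m_{i+1}^2)/d_i, a_{i+1} = floor((a_0 + m_{i+1})/d_{i+1}):
  m_1 = 1*18 - 0 = 18, d_1 = (360 - 18^2)/1 = 36/1 = 36, a_1 = floor((18 + 18)/36) = 1.
  m_2 = 36*1 - 18 = 18, d_2 = (360 - 18^2)/36 = 36/36 = 1, a_2 = floor((18 + 18)/1) = 36.
  m_3 = 1*36 - 18 = 18, d_3 = (360 - 18^2)/1 = 36/1 = 36: (m_3, d_3) = (m_1, d_1) = (18, 36), so from here the quotients repeat a_1, a_2; the period length is 2.
So sqrt(360) = [18; (1, 36)] with period length k = 2.
k is even, so the fundamental solution of x^2 - 360y^2 = 1 is (p_{k-1}, q_{k-1}) = (p_1, q_1); compute convergents through index 1.
Convergents (p_i = a_i*p_{i-1} + p_{i-2}, q_i = a_i*q_{i-1} + q_{i-2} with p_{-2}=0, p_{-1}=1, q_{-2}=1, q_{-1}=0):
  i=0: a_0=18, p_0 = 18*1 + 0 = 18, q_0 = 18*0 + 1 = 1.
  i=1: a_1=1, p_1 = 1*18 + 1 = 19, q_1 = 1*1 + 0 = 1.
Check: 19^2 - 360*1^2 = 361 - 360 = 1, so (x, y) = (19, 1) solves the equation, and by the theorem it is the least positive solution.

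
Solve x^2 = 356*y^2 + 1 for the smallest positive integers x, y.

(x, y) = (500001, 26500)

First expand sqrt(356) as a continued fraction. With x_i = (sqrt(356) + m_i)/d_i and (m_0, d_0) = (0, 1): a_0 = floor(sqrt(356)) = 18, since 18^2 = 324 <= 356 < 361 = 19^2.
Iterate m_{i+1} = d_i*a_i - m_i, d_{i+1} = (356 - m_{i+1}^2)/d_i, a_{i+1} = floor((a_0 + m_{i+1})/d_{i+1}):
  m_1 = 1*18 - 0 = 18, d_1 = (356 - 18^2)/1 = 32/1 = 32, a_1 = floor((18 + 18)/32) = 1.
  m_2 = 32*1 - 18 = 14, d_2 = (356 - 14^2)/32 = 160/32 = 5, a_2 = floor((18 + 14)/5) = 6.
  m_3 = 5*6 - 14 = 16, d_3 = (356 - 16^2)/5 = 100/5 = 20, a_3 = floor((18 + 16)/20) = 1.
  m_4 = 20*1 - 16 = 4, d_4 = (356 - 4^2)/20 = 340/20 = 17, a_4 = floor((18 + 4)/17) = 1.
  m_5 = 17*1 - 4 = 13, d_5 = (356 - 13^2)/17 = 187/17 = 11, a_5 = floor((18 + 13)/11) = 2.
  m_6 = 11*2 - 13 = 9, d_6 = (356 - 9^2)/11 = 275/11 = 25, a_6 = floor((18 + 9)/25) = 1.
  m_7 = 25*1 - 9 = 16, d_7 = (356 - 16^2)/25 = 100/25 = 4, a_7 = floor((18 + 16)/4) = 8.
  m_8 = 4*8 - 16 = 16, d_8 = (356 - 16^2)/4 = 100/4 = 25, a_8 = floor((18 + 16)/25) = 1.
  m_9 = 25*1 - 16 = 9, d_9 = (356 - 9^2)/25 = 275/25 = 11, a_9 = floor((18 + 9)/11) = 2.
  m_10 = 11*2 - 9 = 13, d_10 = (356 - 13^2)/11 = 187/11 = 17, a_10 = floor((18 + 13)/17) = 1.
  m_11 = 17*1 - 13 = 4, d_11 = (356 - 4^2)/17 = 340/17 = 20, a_11 = floor((18 + 4)/20) = 1.
  m_12 = 20*1 - 4 = 16, d_12 = (356 - 16^2)/20 = 100/20 = 5, a_12 = floor((18 + 16)/5) = 6.
  m_13 = 5*6 - 16 = 14, d_13 = (356 - 14^2)/5 = 160/5 = 32, a_13 = floor((18 + 14)/32) = 1.
  m_14 = 32*1 - 14 = 18, d_14 = (356 - 18^2)/32 = 32/32 = 1, a_14 = floor((18 + 18)/1) = 36.
  m_15 = 1*36 - 18 = 18, d_15 = (356 - 18^2)/1 = 32/1 = 32: (m_15, d_15) = (m_1, d_1) = (18, 32), so from here the quotients repeat a_1, ..., a_14; the period length is 14.
So sqrt(356) = [18; (1, 6, 1, 1, 2, 1, 8, 1, 2, 1, 1, 6, 1, 36)] with period length k = 14.
k is even, so the fundamental solution of x^2 - 356y^2 = 1 is (p_{k-1}, q_{k-1}) = (p_13, q_13); compute convergents through index 13.
Convergents (p_i = a_i*p_{i-1} + p_{i-2}, q_i = a_i*q_{i-1} + q_{i-2} with p_{-2}=0, p_{-1}=1, q_{-2}=1, q_{-1}=0):
  i=0: a_0=18, p_0 = 18*1 + 0 = 18, q_0 = 18*0 + 1 = 1.
  i=1: a_1=1, p_1 = 1*18 + 1 = 19, q_1 = 1*1 + 0 = 1.
  i=2: a_2=6, p_2 = 6*19 + 18 = 132, q_2 = 6*1 + 1 = 7.
  i=3: a_3=1, p_3 = 1*132 + 19 = 151, q_3 = 1*7 + 1 = 8.
  i=4: a_4=1, p_4 = 1*151 + 132 = 283, q_4 = 1*8 + 7 = 15.
  i=5: a_5=2, p_5 = 2*283 + 151 = 717, q_5 = 2*15 + 8 = 38.
  i=6: a_6=1, p_6 = 1*717 + 283 = 1000, q_6 = 1*38 + 15 = 53.
  i=7: a_7=8, p_7 = 8*1000 + 717 = 8717, q_7 = 8*53 + 38 = 462.
  i=8: a_8=1, p_8 = 1*8717 + 1000 = 9717, q_8 = 1*462 + 53 = 515.
  i=9: a_9=2, p_9 = 2*9717 + 8717 = 28151, q_9 = 2*515 + 462 = 1492.
  i=10: a_10=1, p_10 = 1*28151 + 9717 = 37868, q_10 = 1*1492 + 515 = 2007.
  i=11: a_11=1, p_11 = 1*37868 + 28151 = 66019, q_11 = 1*2007 + 1492 = 3499.
  i=12: a_12=6, p_12 = 6*66019 + 37868 = 433982, q_12 = 6*3499 + 2007 = 23001.
  i=13: a_13=1, p_13 = 1*433982 + 66019 = 500001, q_13 = 1*23001 + 3499 = 26500.
Check: 500001^2 - 356*26500^2 = 250001000001 - 250001000000 = 1, so (x, y) = (500001, 26500) solves the equation, and by the theorem it is the least positive solution.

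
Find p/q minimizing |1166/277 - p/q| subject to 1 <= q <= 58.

181/43

Expand x = 1166/277 as a continued fraction with the Euclidean algorithm:
  1166 = 4*277 + 58, so a_0 = 4.
  277 = 4*58 + 45, so a_1 = 4.
  58 = 1*45 + 13, so a_2 = 1.
  45 = 3*13 + 6, so a_3 = 3.
  13 = 2*6 + 1, so a_4 = 2.
  6 = 6*1 + 0, so a_5 = 6.
so x = [4; 4, 1, 3, 2, 6].
Convergents (p_i = a_i*p_{i-1} + p_{i-2}, q_i = a_i*q_{i-1} + q_{i-2} with p_{-2}=0, p_{-1}=1, q_{-2}=1, q_{-1}=0), until the denominator exceeds 58:
  i=0: a_0=4, p_0 = 4*1 + 0 = 4, q_0 = 4*0 + 1 = 1.
  i=1: a_1=4, p_1 = 4*4 + 1 = 17, q_1 = 4*1 + 0 = 4.
  i=2: a_2=1, p_2 = 1*17 + 4 = 21, q_2 = 1*4 + 1 = 5.
  i=3: a_3=3, p_3 = 3*21 + 17 = 80, q_3 = 3*5 + 4 = 19.
  i=4: a_4=2, p_4 = 2*80 + 21 = 181, q_4 = 2*19 + 5 = 43.
  i=5: a_5=6, p_5 = 6*181 + 80 = 1166, q_5 = 6*43 + 19 = 277.
q_5 = 277 > 58, so the last convergent with denominator <= 58 is p_4/q_4 = 181/43.
The closest fraction with denominator <= 58 is either p_4/q_4 or the intermediate fraction (k*p_4 + p_3)/(k*q_4 + q_3) with the largest k >= 1 whose denominator stays <= 58; these approach x as k grows, and every other convergent or intermediate fraction in range is farther away.
Largest k: floor((58 - q_3)/q_4) = floor((58 - 19)/43) = 0.
Since k = 0, no intermediate fraction beyond p_4/q_4 has denominator <= 58, so the convergent 181/43 is the closest (its error is |1166*43 - 181*277|/(277*43) = 1/11911).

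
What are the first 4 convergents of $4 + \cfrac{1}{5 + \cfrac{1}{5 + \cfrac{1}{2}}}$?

4/1, 21/5, 109/26, 239/57

Using the convergent recurrence p_i = a_i*p_{i-1} + p_{i-2}, q_i = a_i*q_{i-1} + q_{i-2} with p_{-2}=0, p_{-1}=1, q_{-2}=1, q_{-1}=0:
  i=0: a_0=4, p_0 = 4*1 + 0 = 4, q_0 = 4*0 + 1 = 1.
  i=1: a_1=5, p_1 = 5*4 + 1 = 21, q_1 = 5*1 + 0 = 5.
  i=2: a_2=5, p_2 = 5*21 + 4 = 109, q_2 = 5*5 + 1 = 26.
  i=3: a_3=2, p_3 = 2*109 + 21 = 239, q_3 = 2*26 + 5 = 57.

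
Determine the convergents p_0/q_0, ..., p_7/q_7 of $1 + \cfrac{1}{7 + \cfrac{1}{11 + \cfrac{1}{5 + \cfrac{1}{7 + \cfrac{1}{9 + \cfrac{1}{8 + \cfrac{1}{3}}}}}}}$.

Using the convergent recurrence p_i = a_i*p_{i-1} + p_{i-2}, q_i = a_i*q_{i-1} + q_{i-2} with p_{-2}=0, p_{-1}=1, q_{-2}=1, q_{-1}=0:
  i=0: a_0=1, p_0 = 1*1 + 0 = 1, q_0 = 1*0 + 1 = 1.
  i=1: a_1=7, p_1 = 7*1 + 1 = 8, q_1 = 7*1 + 0 = 7.
  i=2: a_2=11, p_2 = 11*8 + 1 = 89, q_2 = 11*7 + 1 = 78.
  i=3: a_3=5, p_3 = 5*89 + 8 = 453, q_3 = 5*78 + 7 = 397.
  i=4: a_4=7, p_4 = 7*453 + 89 = 3260, q_4 = 7*397 + 78 = 2857.
  i=5: a_5=9, p_5 = 9*3260 + 453 = 29793, q_5 = 9*2857 + 397 = 26110.
  i=6: a_6=8, p_6 = 8*29793 + 3260 = 241604, q_6 = 8*26110 + 2857 = 211737.
  i=7: a_7=3, p_7 = 3*241604 + 29793 = 754605, q_7 = 3*211737 + 26110 = 661321.

1/1, 8/7, 89/78, 453/397, 3260/2857, 29793/26110, 241604/211737, 754605/661321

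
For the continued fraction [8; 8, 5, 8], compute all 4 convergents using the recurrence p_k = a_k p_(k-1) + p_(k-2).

Using the convergent recurrence p_i = a_i*p_{i-1} + p_{i-2}, q_i = a_i*q_{i-1} + q_{i-2} with p_{-2}=0, p_{-1}=1, q_{-2}=1, q_{-1}=0:
  i=0: a_0=8, p_0 = 8*1 + 0 = 8, q_0 = 8*0 + 1 = 1.
  i=1: a_1=8, p_1 = 8*8 + 1 = 65, q_1 = 8*1 + 0 = 8.
  i=2: a_2=5, p_2 = 5*65 + 8 = 333, q_2 = 5*8 + 1 = 41.
  i=3: a_3=8, p_3 = 8*333 + 65 = 2729, q_3 = 8*41 + 8 = 336.

8/1, 65/8, 333/41, 2729/336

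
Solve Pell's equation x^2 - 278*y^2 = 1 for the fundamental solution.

First expand sqrt(278) as a continued fraction. With x_i = (sqrt(278) + m_i)/d_i and (m_0, d_0) = (0, 1): a_0 = floor(sqrt(278)) = 16, since 16^2 = 256 <= 278 < 289 = 17^2.
Iterate m_{i+1} = d_i*a_i - m_i, d_{i+1} = (278 - m_{i+1}^2)/d_i, a_{i+1} = floor((a_0 + m_{i+1})/d_{i+1}):
  m_1 = 1*16 - 0 = 16, d_1 = (278 - 16^2)/1 = 22/1 = 22, a_1 = floor((16 + 16)/22) = 1.
  m_2 = 22*1 - 16 = 6, d_2 = (278 - 6^2)/22 = 242/22 = 11, a_2 = floor((16 + 6)/11) = 2.
  m_3 = 11*2 - 6 = 16, d_3 = (278 - 16^2)/11 = 22/11 = 2, a_3 = floor((16 + 16)/2) = 16.
  m_4 = 2*16 - 16 = 16, d_4 = (278 - 16^2)/2 = 22/2 = 11, a_4 = floor((16 + 16)/11) = 2.
  m_5 = 11*2 - 16 = 6, d_5 = (278 - 6^2)/11 = 242/11 = 22, a_5 = floor((16 + 6)/22) = 1.
  m_6 = 22*1 - 6 = 16, d_6 = (278 - 16^2)/22 = 22/22 = 1, a_6 = floor((16 + 16)/1) = 32.
  m_7 = 1*32 - 16 = 16, d_7 = (278 - 16^2)/1 = 22/1 = 22: (m_7, d_7) = (m_1, d_1) = (16, 22), so from here the quotients repeat a_1, ..., a_6; the period length is 6.
So sqrt(278) = [16; (1, 2, 16, 2, 1, 32)] with period length k = 6.
k is even, so the fundamental solution of x^2 - 278y^2 = 1 is (p_{k-1}, q_{k-1}) = (p_5, q_5); compute convergents through index 5.
Convergents (p_i = a_i*p_{i-1} + p_{i-2}, q_i = a_i*q_{i-1} + q_{i-2} with p_{-2}=0, p_{-1}=1, q_{-2}=1, q_{-1}=0):
  i=0: a_0=16, p_0 = 16*1 + 0 = 16, q_0 = 16*0 + 1 = 1.
  i=1: a_1=1, p_1 = 1*16 + 1 = 17, q_1 = 1*1 + 0 = 1.
  i=2: a_2=2, p_2 = 2*17 + 16 = 50, q_2 = 2*1 + 1 = 3.
  i=3: a_3=16, p_3 = 16*50 + 17 = 817, q_3 = 16*3 + 1 = 49.
  i=4: a_4=2, p_4 = 2*817 + 50 = 1684, q_4 = 2*49 + 3 = 101.
  i=5: a_5=1, p_5 = 1*1684 + 817 = 2501, q_5 = 1*101 + 49 = 150.
Check: 2501^2 - 278*150^2 = 6255001 - 6255000 = 1, so (x, y) = (2501, 150) solves the equation, and by the theorem it is the least positive solution.

(x, y) = (2501, 150)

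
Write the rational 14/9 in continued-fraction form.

[1; 1, 1, 4]

Run the Euclidean algorithm on 14 and 9; the successive quotients are the partial quotients a_0, a_1, ... (each step inverts the fractional part left over by the previous one):
  14 = 1*9 + 5, so a_0 = 1.
  9 = 1*5 + 4, so a_1 = 1.
  5 = 1*4 + 1, so a_2 = 1.
  4 = 4*1 + 0, so a_3 = 4.
The remainder reaches 0 after 4 divisions, so the expansion has 4 partial quotients, read off in order.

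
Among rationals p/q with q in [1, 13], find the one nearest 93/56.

Expand x = 93/56 as a continued fraction with the Euclidean algorithm:
  93 = 1*56 + 37, so a_0 = 1.
  56 = 1*37 + 19, so a_1 = 1.
  37 = 1*19 + 18, so a_2 = 1.
  19 = 1*18 + 1, so a_3 = 1.
  18 = 18*1 + 0, so a_4 = 18.
so x = [1; 1, 1, 1, 18].
Convergents (p_i = a_i*p_{i-1} + p_{i-2}, q_i = a_i*q_{i-1} + q_{i-2} with p_{-2}=0, p_{-1}=1, q_{-2}=1, q_{-1}=0), until the denominator exceeds 13:
  i=0: a_0=1, p_0 = 1*1 + 0 = 1, q_0 = 1*0 + 1 = 1.
  i=1: a_1=1, p_1 = 1*1 + 1 = 2, q_1 = 1*1 + 0 = 1.
  i=2: a_2=1, p_2 = 1*2 + 1 = 3, q_2 = 1*1 + 1 = 2.
  i=3: a_3=1, p_3 = 1*3 + 2 = 5, q_3 = 1*2 + 1 = 3.
  i=4: a_4=18, p_4 = 18*5 + 3 = 93, q_4 = 18*3 + 2 = 56.
q_4 = 56 > 13, so the last convergent with denominator <= 13 is p_3/q_3 = 5/3.
The closest fraction with denominator <= 13 is either p_3/q_3 or the intermediate fraction (k*p_3 + p_2)/(k*q_3 + q_2) with the largest k >= 1 whose denominator stays <= 13; these approach x as k grows, and every other convergent or intermediate fraction in range is farther away.
Largest k: floor((13 - q_2)/q_3) = floor((13 - 2)/3) = 3.
That gives (3*5 + 3)/(3*3 + 2) = 18/11.
Compare the errors: |x - 5/3| = |93*3 - 5*56|/(56*3) = 1/168, and |x - 18/11| = |93*11 - 18*56|/(56*11) = 15/616.
Cross-multiplying, 1*616 = 616 < 2520 = 15*168, so 1/168 is smaller: the convergent 5/3 is closer to x than 18/11.

5/3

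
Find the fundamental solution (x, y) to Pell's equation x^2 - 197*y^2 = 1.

(x, y) = (393, 28)

First expand sqrt(197) as a continued fraction. With x_i = (sqrt(197) + m_i)/d_i and (m_0, d_0) = (0, 1): a_0 = floor(sqrt(197)) = 14, since 14^2 = 196 <= 197 < 225 = 15^2.
Iterate m_{i+1} = d_i*a_i - m_i, d_{i+1} = (197 - m_{i+1}^2)/d_i, a_{i+1} = floor((a_0 + m_{i+1})/d_{i+1}):
  m_1 = 1*14 - 0 = 14, d_1 = (197 - 14^2)/1 = 1/1 = 1, a_1 = floor((14 + 14)/1) = 28.
  m_2 = 1*28 - 14 = 14, d_2 = (197 - 14^2)/1 = 1/1 = 1: (m_2, d_2) = (m_1, d_1) = (14, 1), so from here the quotient a_1 repeats; the period length is 1.
So sqrt(197) = [14; (28)] with period length k = 1.
k is odd, so (p_{k-1}, q_{k-1}) only solves x^2 - 197y^2 = -1 and the fundamental solution of x^2 - 197y^2 = 1 is (p_{2k-1}, q_{2k-1}) = (p_1, q_1); compute convergents through index 1, running through the period twice.
Convergents (p_i = a_i*p_{i-1} + p_{i-2}, q_i = a_i*q_{i-1} + q_{i-2} with p_{-2}=0, p_{-1}=1, q_{-2}=1, q_{-1}=0):
  i=0: a_0=14, p_0 = 14*1 + 0 = 14, q_0 = 14*0 + 1 = 1.
  i=1: a_1=28, p_1 = 28*14 + 1 = 393, q_1 = 28*1 + 0 = 28.
Indeed p_0^2 - 197*q_0^2 = 196 - 197 = -1, not +1.
Check: 393^2 - 197*28^2 = 154449 - 154448 = 1, so (x, y) = (393, 28) solves the equation, and by the theorem it is the least positive solution.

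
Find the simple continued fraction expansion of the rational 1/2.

[0; 2]

Run the Euclidean algorithm on 1 and 2; the successive quotients are the partial quotients a_0, a_1, ... (each step inverts the fractional part left over by the previous one):
  1 = 0*2 + 1, so a_0 = 0.
  2 = 2*1 + 0, so a_1 = 2.
The remainder reaches 0 after 2 divisions, so the expansion has 2 partial quotients, read off in order.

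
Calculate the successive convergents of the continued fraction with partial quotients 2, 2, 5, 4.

Using the convergent recurrence p_i = a_i*p_{i-1} + p_{i-2}, q_i = a_i*q_{i-1} + q_{i-2} with p_{-2}=0, p_{-1}=1, q_{-2}=1, q_{-1}=0:
  i=0: a_0=2, p_0 = 2*1 + 0 = 2, q_0 = 2*0 + 1 = 1.
  i=1: a_1=2, p_1 = 2*2 + 1 = 5, q_1 = 2*1 + 0 = 2.
  i=2: a_2=5, p_2 = 5*5 + 2 = 27, q_2 = 5*2 + 1 = 11.
  i=3: a_3=4, p_3 = 4*27 + 5 = 113, q_3 = 4*11 + 2 = 46.

2/1, 5/2, 27/11, 113/46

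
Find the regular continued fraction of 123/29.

[4; 4, 7]

Run the Euclidean algorithm on 123 and 29; the successive quotients are the partial quotients a_0, a_1, ... (each step inverts the fractional part left over by the previous one):
  123 = 4*29 + 7, so a_0 = 4.
  29 = 4*7 + 1, so a_1 = 4.
  7 = 7*1 + 0, so a_2 = 7.
The remainder reaches 0 after 3 divisions, so the expansion has 3 partial quotients, read off in order.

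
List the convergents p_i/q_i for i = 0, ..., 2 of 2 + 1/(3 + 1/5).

2/1, 7/3, 37/16

Using the convergent recurrence p_i = a_i*p_{i-1} + p_{i-2}, q_i = a_i*q_{i-1} + q_{i-2} with p_{-2}=0, p_{-1}=1, q_{-2}=1, q_{-1}=0:
  i=0: a_0=2, p_0 = 2*1 + 0 = 2, q_0 = 2*0 + 1 = 1.
  i=1: a_1=3, p_1 = 3*2 + 1 = 7, q_1 = 3*1 + 0 = 3.
  i=2: a_2=5, p_2 = 5*7 + 2 = 37, q_2 = 5*3 + 1 = 16.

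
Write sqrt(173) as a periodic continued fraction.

[13; (6, 1, 1, 6, 26)]

Write x_i = (sqrt(173) + m_i)/d_i with (m_0, d_0) = (0, 1). a_0 = floor(sqrt(173)) = 13, since 13^2 = 169 <= 173 < 196 = 14^2.
Iterate m_{i+1} = d_i*a_i - m_i, d_{i+1} = (173 - m_{i+1}^2)/d_i, a_{i+1} = floor((a_0 + m_{i+1})/d_{i+1}):
  m_1 = 1*13 - 0 = 13, d_1 = (173 - 13^2)/1 = 4/1 = 4, a_1 = floor((13 + 13)/4) = 6.
  m_2 = 4*6 - 13 = 11, d_2 = (173 - 11^2)/4 = 52/4 = 13, a_2 = floor((13 + 11)/13) = 1.
  m_3 = 13*1 - 11 = 2, d_3 = (173 - 2^2)/13 = 169/13 = 13, a_3 = floor((13 + 2)/13) = 1.
  m_4 = 13*1 - 2 = 11, d_4 = (173 - 11^2)/13 = 52/13 = 4, a_4 = floor((13 + 11)/4) = 6.
  m_5 = 4*6 - 11 = 13, d_5 = (173 - 13^2)/4 = 4/4 = 1, a_5 = floor((13 + 13)/1) = 26.
  m_6 = 1*26 - 13 = 13, d_6 = (173 - 13^2)/1 = 4/1 = 4: (m_6, d_6) = (m_1, d_1) = (13, 4), so from here the quotients repeat a_1, ..., a_5; the period length is 5.
Hence the expansion of sqrt(173) is a_0 = 13 followed by the repeating block 6, 1, 1, 6, 26 (period 5).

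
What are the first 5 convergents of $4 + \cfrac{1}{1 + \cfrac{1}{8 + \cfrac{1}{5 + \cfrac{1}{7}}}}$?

4/1, 5/1, 44/9, 225/46, 1619/331

Using the convergent recurrence p_i = a_i*p_{i-1} + p_{i-2}, q_i = a_i*q_{i-1} + q_{i-2} with p_{-2}=0, p_{-1}=1, q_{-2}=1, q_{-1}=0:
  i=0: a_0=4, p_0 = 4*1 + 0 = 4, q_0 = 4*0 + 1 = 1.
  i=1: a_1=1, p_1 = 1*4 + 1 = 5, q_1 = 1*1 + 0 = 1.
  i=2: a_2=8, p_2 = 8*5 + 4 = 44, q_2 = 8*1 + 1 = 9.
  i=3: a_3=5, p_3 = 5*44 + 5 = 225, q_3 = 5*9 + 1 = 46.
  i=4: a_4=7, p_4 = 7*225 + 44 = 1619, q_4 = 7*46 + 9 = 331.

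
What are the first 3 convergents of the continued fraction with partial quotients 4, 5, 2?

Using the convergent recurrence p_i = a_i*p_{i-1} + p_{i-2}, q_i = a_i*q_{i-1} + q_{i-2} with p_{-2}=0, p_{-1}=1, q_{-2}=1, q_{-1}=0:
  i=0: a_0=4, p_0 = 4*1 + 0 = 4, q_0 = 4*0 + 1 = 1.
  i=1: a_1=5, p_1 = 5*4 + 1 = 21, q_1 = 5*1 + 0 = 5.
  i=2: a_2=2, p_2 = 2*21 + 4 = 46, q_2 = 2*5 + 1 = 11.

4/1, 21/5, 46/11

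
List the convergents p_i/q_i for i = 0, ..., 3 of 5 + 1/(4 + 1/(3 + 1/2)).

5/1, 21/4, 68/13, 157/30

Using the convergent recurrence p_i = a_i*p_{i-1} + p_{i-2}, q_i = a_i*q_{i-1} + q_{i-2} with p_{-2}=0, p_{-1}=1, q_{-2}=1, q_{-1}=0:
  i=0: a_0=5, p_0 = 5*1 + 0 = 5, q_0 = 5*0 + 1 = 1.
  i=1: a_1=4, p_1 = 4*5 + 1 = 21, q_1 = 4*1 + 0 = 4.
  i=2: a_2=3, p_2 = 3*21 + 5 = 68, q_2 = 3*4 + 1 = 13.
  i=3: a_3=2, p_3 = 2*68 + 21 = 157, q_3 = 2*13 + 4 = 30.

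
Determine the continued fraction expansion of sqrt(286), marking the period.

[16; (1, 10, 3, 3, 2, 3, 3, 10, 1, 32)]

Write x_i = (sqrt(286) + m_i)/d_i with (m_0, d_0) = (0, 1). a_0 = floor(sqrt(286)) = 16, since 16^2 = 256 <= 286 < 289 = 17^2.
Iterate m_{i+1} = d_i*a_i - m_i, d_{i+1} = (286 - m_{i+1}^2)/d_i, a_{i+1} = floor((a_0 + m_{i+1})/d_{i+1}):
  m_1 = 1*16 - 0 = 16, d_1 = (286 - 16^2)/1 = 30/1 = 30, a_1 = floor((16 + 16)/30) = 1.
  m_2 = 30*1 - 16 = 14, d_2 = (286 - 14^2)/30 = 90/30 = 3, a_2 = floor((16 + 14)/3) = 10.
  m_3 = 3*10 - 14 = 16, d_3 = (286 - 16^2)/3 = 30/3 = 10, a_3 = floor((16 + 16)/10) = 3.
  m_4 = 10*3 - 16 = 14, d_4 = (286 - 14^2)/10 = 90/10 = 9, a_4 = floor((16 + 14)/9) = 3.
  m_5 = 9*3 - 14 = 13, d_5 = (286 - 13^2)/9 = 117/9 = 13, a_5 = floor((16 + 13)/13) = 2.
  m_6 = 13*2 - 13 = 13, d_6 = (286 - 13^2)/13 = 117/13 = 9, a_6 = floor((16 + 13)/9) = 3.
  m_7 = 9*3 - 13 = 14, d_7 = (286 - 14^2)/9 = 90/9 = 10, a_7 = floor((16 + 14)/10) = 3.
  m_8 = 10*3 - 14 = 16, d_8 = (286 - 16^2)/10 = 30/10 = 3, a_8 = floor((16 + 16)/3) = 10.
  m_9 = 3*10 - 16 = 14, d_9 = (286 - 14^2)/3 = 90/3 = 30, a_9 = floor((16 + 14)/30) = 1.
  m_10 = 30*1 - 14 = 16, d_10 = (286 - 16^2)/30 = 30/30 = 1, a_10 = floor((16 + 16)/1) = 32.
  m_11 = 1*32 - 16 = 16, d_11 = (286 - 16^2)/1 = 30/1 = 30: (m_11, d_11) = (m_1, d_1) = (16, 30), so from here the quotients repeat a_1, ..., a_10; the period length is 10.
Hence the expansion of sqrt(286) is a_0 = 16 followed by the repeating block 1, 10, 3, 3, 2, 3, 3, 10, 1, 32 (period 10).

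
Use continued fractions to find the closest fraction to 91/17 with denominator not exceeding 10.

16/3

Expand x = 91/17 as a continued fraction with the Euclidean algorithm:
  91 = 5*17 + 6, so a_0 = 5.
  17 = 2*6 + 5, so a_1 = 2.
  6 = 1*5 + 1, so a_2 = 1.
  5 = 5*1 + 0, so a_3 = 5.
so x = [5; 2, 1, 5].
Convergents (p_i = a_i*p_{i-1} + p_{i-2}, q_i = a_i*q_{i-1} + q_{i-2} with p_{-2}=0, p_{-1}=1, q_{-2}=1, q_{-1}=0), until the denominator exceeds 10:
  i=0: a_0=5, p_0 = 5*1 + 0 = 5, q_0 = 5*0 + 1 = 1.
  i=1: a_1=2, p_1 = 2*5 + 1 = 11, q_1 = 2*1 + 0 = 2.
  i=2: a_2=1, p_2 = 1*11 + 5 = 16, q_2 = 1*2 + 1 = 3.
  i=3: a_3=5, p_3 = 5*16 + 11 = 91, q_3 = 5*3 + 2 = 17.
q_3 = 17 > 10, so the last convergent with denominator <= 10 is p_2/q_2 = 16/3.
The closest fraction with denominator <= 10 is either p_2/q_2 or the intermediate fraction (k*p_2 + p_1)/(k*q_2 + q_1) with the largest k >= 1 whose denominator stays <= 10; these approach x as k grows, and every other convergent or intermediate fraction in range is farther away.
Largest k: floor((10 - q_1)/q_2) = floor((10 - 2)/3) = 2.
That gives (2*16 + 11)/(2*3 + 2) = 43/8.
Compare the errors: |x - 16/3| = |91*3 - 16*17|/(17*3) = 1/51, and |x - 43/8| = |91*8 - 43*17|/(17*8) = 3/136.
Cross-multiplying, 1*136 = 136 < 153 = 3*51, so 1/51 is smaller: the convergent 16/3 is closer to x than 43/8.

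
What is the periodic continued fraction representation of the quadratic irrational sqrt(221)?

[14; (1, 6, 2, 6, 1, 28)]

Write x_i = (sqrt(221) + m_i)/d_i with (m_0, d_0) = (0, 1). a_0 = floor(sqrt(221)) = 14, since 14^2 = 196 <= 221 < 225 = 15^2.
Iterate m_{i+1} = d_i*a_i - m_i, d_{i+1} = (221 - m_{i+1}^2)/d_i, a_{i+1} = floor((a_0 + m_{i+1})/d_{i+1}):
  m_1 = 1*14 - 0 = 14, d_1 = (221 - 14^2)/1 = 25/1 = 25, a_1 = floor((14 + 14)/25) = 1.
  m_2 = 25*1 - 14 = 11, d_2 = (221 - 11^2)/25 = 100/25 = 4, a_2 = floor((14 + 11)/4) = 6.
  m_3 = 4*6 - 11 = 13, d_3 = (221 - 13^2)/4 = 52/4 = 13, a_3 = floor((14 + 13)/13) = 2.
  m_4 = 13*2 - 13 = 13, d_4 = (221 - 13^2)/13 = 52/13 = 4, a_4 = floor((14 + 13)/4) = 6.
  m_5 = 4*6 - 13 = 11, d_5 = (221 - 11^2)/4 = 100/4 = 25, a_5 = floor((14 + 11)/25) = 1.
  m_6 = 25*1 - 11 = 14, d_6 = (221 - 14^2)/25 = 25/25 = 1, a_6 = floor((14 + 14)/1) = 28.
  m_7 = 1*28 - 14 = 14, d_7 = (221 - 14^2)/1 = 25/1 = 25: (m_7, d_7) = (m_1, d_1) = (14, 25), so from here the quotients repeat a_1, ..., a_6; the period length is 6.
Hence the expansion of sqrt(221) is a_0 = 14 followed by the repeating block 1, 6, 2, 6, 1, 28 (period 6).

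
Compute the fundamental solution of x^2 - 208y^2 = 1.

First expand sqrt(208) as a continued fraction. With x_i = (sqrt(208) + m_i)/d_i and (m_0, d_0) = (0, 1): a_0 = floor(sqrt(208)) = 14, since 14^2 = 196 <= 208 < 225 = 15^2.
Iterate m_{i+1} = d_i*a_i - m_i, d_{i+1} = (208 - m_{i+1}^2)/d_i, a_{i+1} = floor((a_0 + m_{i+1})/d_{i+1}):
  m_1 = 1*14 - 0 = 14, d_1 = (208 - 14^2)/1 = 12/1 = 12, a_1 = floor((14 + 14)/12) = 2.
  m_2 = 12*2 - 14 = 10, d_2 = (208 - 10^2)/12 = 108/12 = 9, a_2 = floor((14 + 10)/9) = 2.
  m_3 = 9*2 - 10 = 8, d_3 = (208 - 8^2)/9 = 144/9 = 16, a_3 = floor((14 + 8)/16) = 1.
  m_4 = 16*1 - 8 = 8, d_4 = (208 - 8^2)/16 = 144/16 = 9, a_4 = floor((14 + 8)/9) = 2.
  m_5 = 9*2 - 8 = 10, d_5 = (208 - 10^2)/9 = 108/9 = 12, a_5 = floor((14 + 10)/12) = 2.
  m_6 = 12*2 - 10 = 14, d_6 = (208 - 14^2)/12 = 12/12 = 1, a_6 = floor((14 + 14)/1) = 28.
  m_7 = 1*28 - 14 = 14, d_7 = (208 - 14^2)/1 = 12/1 = 12: (m_7, d_7) = (m_1, d_1) = (14, 12), so from here the quotients repeat a_1, ..., a_6; the period length is 6.
So sqrt(208) = [14; (2, 2, 1, 2, 2, 28)] with period length k = 6.
k is even, so the fundamental solution of x^2 - 208y^2 = 1 is (p_{k-1}, q_{k-1}) = (p_5, q_5); compute convergents through index 5.
Convergents (p_i = a_i*p_{i-1} + p_{i-2}, q_i = a_i*q_{i-1} + q_{i-2} with p_{-2}=0, p_{-1}=1, q_{-2}=1, q_{-1}=0):
  i=0: a_0=14, p_0 = 14*1 + 0 = 14, q_0 = 14*0 + 1 = 1.
  i=1: a_1=2, p_1 = 2*14 + 1 = 29, q_1 = 2*1 + 0 = 2.
  i=2: a_2=2, p_2 = 2*29 + 14 = 72, q_2 = 2*2 + 1 = 5.
  i=3: a_3=1, p_3 = 1*72 + 29 = 101, q_3 = 1*5 + 2 = 7.
  i=4: a_4=2, p_4 = 2*101 + 72 = 274, q_4 = 2*7 + 5 = 19.
  i=5: a_5=2, p_5 = 2*274 + 101 = 649, q_5 = 2*19 + 7 = 45.
Check: 649^2 - 208*45^2 = 421201 - 421200 = 1, so (x, y) = (649, 45) solves the equation, and by the theorem it is the least positive solution.

(x, y) = (649, 45)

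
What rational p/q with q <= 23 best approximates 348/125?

Expand x = 348/125 as a continued fraction with the Euclidean algorithm:
  348 = 2*125 + 98, so a_0 = 2.
  125 = 1*98 + 27, so a_1 = 1.
  98 = 3*27 + 17, so a_2 = 3.
  27 = 1*17 + 10, so a_3 = 1.
  17 = 1*10 + 7, so a_4 = 1.
  10 = 1*7 + 3, so a_5 = 1.
  7 = 2*3 + 1, so a_6 = 2.
  3 = 3*1 + 0, so a_7 = 3.
so x = [2; 1, 3, 1, 1, 1, 2, 3].
Convergents (p_i = a_i*p_{i-1} + p_{i-2}, q_i = a_i*q_{i-1} + q_{i-2} with p_{-2}=0, p_{-1}=1, q_{-2}=1, q_{-1}=0), until the denominator exceeds 23:
  i=0: a_0=2, p_0 = 2*1 + 0 = 2, q_0 = 2*0 + 1 = 1.
  i=1: a_1=1, p_1 = 1*2 + 1 = 3, q_1 = 1*1 + 0 = 1.
  i=2: a_2=3, p_2 = 3*3 + 2 = 11, q_2 = 3*1 + 1 = 4.
  i=3: a_3=1, p_3 = 1*11 + 3 = 14, q_3 = 1*4 + 1 = 5.
  i=4: a_4=1, p_4 = 1*14 + 11 = 25, q_4 = 1*5 + 4 = 9.
  i=5: a_5=1, p_5 = 1*25 + 14 = 39, q_5 = 1*9 + 5 = 14.
  i=6: a_6=2, p_6 = 2*39 + 25 = 103, q_6 = 2*14 + 9 = 37.
q_6 = 37 > 23, so the last convergent with denominator <= 23 is p_5/q_5 = 39/14.
The closest fraction with denominator <= 23 is either p_5/q_5 or the intermediate fraction (k*p_5 + p_4)/(k*q_5 + q_4) with the largest k >= 1 whose denominator stays <= 23; these approach x as k grows, and every other convergent or intermediate fraction in range is farther away.
Largest k: floor((23 - q_4)/q_5) = floor((23 - 9)/14) = 1.
That gives (1*39 + 25)/(1*14 + 9) = 64/23.
Compare the errors: |x - 39/14| = |348*14 - 39*125|/(125*14) = 3/1750, and |x - 64/23| = |348*23 - 64*125|/(125*23) = 4/2875.
Cross-multiplying, 4*1750 = 7000 < 8625 = 3*2875, so 4/2875 is smaller: the intermediate fraction 64/23 is closer to x than 39/14.

64/23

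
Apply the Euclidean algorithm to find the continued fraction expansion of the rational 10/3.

[3; 3]

Run the Euclidean algorithm on 10 and 3; the successive quotients are the partial quotients a_0, a_1, ... (each step inverts the fractional part left over by the previous one):
  10 = 3*3 + 1, so a_0 = 3.
  3 = 3*1 + 0, so a_1 = 3.
The remainder reaches 0 after 2 divisions, so the expansion has 2 partial quotients, read off in order.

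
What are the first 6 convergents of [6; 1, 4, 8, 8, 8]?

Using the convergent recurrence p_i = a_i*p_{i-1} + p_{i-2}, q_i = a_i*q_{i-1} + q_{i-2} with p_{-2}=0, p_{-1}=1, q_{-2}=1, q_{-1}=0:
  i=0: a_0=6, p_0 = 6*1 + 0 = 6, q_0 = 6*0 + 1 = 1.
  i=1: a_1=1, p_1 = 1*6 + 1 = 7, q_1 = 1*1 + 0 = 1.
  i=2: a_2=4, p_2 = 4*7 + 6 = 34, q_2 = 4*1 + 1 = 5.
  i=3: a_3=8, p_3 = 8*34 + 7 = 279, q_3 = 8*5 + 1 = 41.
  i=4: a_4=8, p_4 = 8*279 + 34 = 2266, q_4 = 8*41 + 5 = 333.
  i=5: a_5=8, p_5 = 8*2266 + 279 = 18407, q_5 = 8*333 + 41 = 2705.

6/1, 7/1, 34/5, 279/41, 2266/333, 18407/2705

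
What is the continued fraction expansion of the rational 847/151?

[5; 1, 1, 1, 1, 3, 1, 2, 2]

Run the Euclidean algorithm on 847 and 151; the successive quotients are the partial quotients a_0, a_1, ... (each step inverts the fractional part left over by the previous one):
  847 = 5*151 + 92, so a_0 = 5.
  151 = 1*92 + 59, so a_1 = 1.
  92 = 1*59 + 33, so a_2 = 1.
  59 = 1*33 + 26, so a_3 = 1.
  33 = 1*26 + 7, so a_4 = 1.
  26 = 3*7 + 5, so a_5 = 3.
  7 = 1*5 + 2, so a_6 = 1.
  5 = 2*2 + 1, so a_7 = 2.
  2 = 2*1 + 0, so a_8 = 2.
The remainder reaches 0 after 9 divisions, so the expansion has 9 partial quotients, read off in order.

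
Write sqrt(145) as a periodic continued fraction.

[12; (24)]

Write x_i = (sqrt(145) + m_i)/d_i with (m_0, d_0) = (0, 1). a_0 = floor(sqrt(145)) = 12, since 12^2 = 144 <= 145 < 169 = 13^2.
Iterate m_{i+1} = d_i*a_i - m_i, d_{i+1} = (145 - m_{i+1}^2)/d_i, a_{i+1} = floor((a_0 + m_{i+1})/d_{i+1}):
  m_1 = 1*12 - 0 = 12, d_1 = (145 - 12^2)/1 = 1/1 = 1, a_1 = floor((12 + 12)/1) = 24.
  m_2 = 1*24 - 12 = 12, d_2 = (145 - 12^2)/1 = 1/1 = 1: (m_2, d_2) = (m_1, d_1) = (12, 1), so from here the quotient a_1 repeats; the period length is 1.
Hence the expansion of sqrt(145) is a_0 = 12 followed by the repeating block 24 (period 1).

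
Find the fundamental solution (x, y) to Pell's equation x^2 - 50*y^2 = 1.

First expand sqrt(50) as a continued fraction. With x_i = (sqrt(50) + m_i)/d_i and (m_0, d_0) = (0, 1): a_0 = floor(sqrt(50)) = 7, since 7^2 = 49 <= 50 < 64 = 8^2.
Iterate m_{i+1} = d_i*a_i - m_i, d_{i+1} = (50 - m_{i+1}^2)/d_i, a_{i+1} = floor((a_0 + m_{i+1})/d_{i+1}):
  m_1 = 1*7 - 0 = 7, d_1 = (50 - 7^2)/1 = 1/1 = 1, a_1 = floor((7 + 7)/1) = 14.
  m_2 = 1*14 - 7 = 7, d_2 = (50 - 7^2)/1 = 1/1 = 1: (m_2, d_2) = (m_1, d_1) = (7, 1), so from here the quotient a_1 repeats; the period length is 1.
So sqrt(50) = [7; (14)] with period length k = 1.
k is odd, so (p_{k-1}, q_{k-1}) only solves x^2 - 50y^2 = -1 and the fundamental solution of x^2 - 50y^2 = 1 is (p_{2k-1}, q_{2k-1}) = (p_1, q_1); compute convergents through index 1, running through the period twice.
Convergents (p_i = a_i*p_{i-1} + p_{i-2}, q_i = a_i*q_{i-1} + q_{i-2} with p_{-2}=0, p_{-1}=1, q_{-2}=1, q_{-1}=0):
  i=0: a_0=7, p_0 = 7*1 + 0 = 7, q_0 = 7*0 + 1 = 1.
  i=1: a_1=14, p_1 = 14*7 + 1 = 99, q_1 = 14*1 + 0 = 14.
Indeed p_0^2 - 50*q_0^2 = 49 - 50 = -1, not +1.
Check: 99^2 - 50*14^2 = 9801 - 9800 = 1, so (x, y) = (99, 14) solves the equation, and by the theorem it is the least positive solution.

(x, y) = (99, 14)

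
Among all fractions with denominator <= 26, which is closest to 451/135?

Expand x = 451/135 as a continued fraction with the Euclidean algorithm:
  451 = 3*135 + 46, so a_0 = 3.
  135 = 2*46 + 43, so a_1 = 2.
  46 = 1*43 + 3, so a_2 = 1.
  43 = 14*3 + 1, so a_3 = 14.
  3 = 3*1 + 0, so a_4 = 3.
so x = [3; 2, 1, 14, 3].
Convergents (p_i = a_i*p_{i-1} + p_{i-2}, q_i = a_i*q_{i-1} + q_{i-2} with p_{-2}=0, p_{-1}=1, q_{-2}=1, q_{-1}=0), until the denominator exceeds 26:
  i=0: a_0=3, p_0 = 3*1 + 0 = 3, q_0 = 3*0 + 1 = 1.
  i=1: a_1=2, p_1 = 2*3 + 1 = 7, q_1 = 2*1 + 0 = 2.
  i=2: a_2=1, p_2 = 1*7 + 3 = 10, q_2 = 1*2 + 1 = 3.
  i=3: a_3=14, p_3 = 14*10 + 7 = 147, q_3 = 14*3 + 2 = 44.
q_3 = 44 > 26, so the last convergent with denominator <= 26 is p_2/q_2 = 10/3.
The closest fraction with denominator <= 26 is either p_2/q_2 or the intermediate fraction (k*p_2 + p_1)/(k*q_2 + q_1) with the largest k >= 1 whose denominator stays <= 26; these approach x as k grows, and every other convergent or intermediate fraction in range is farther away.
Largest k: floor((26 - q_1)/q_2) = floor((26 - 2)/3) = 8.
That gives (8*10 + 7)/(8*3 + 2) = 87/26.
Compare the errors: |x - 10/3| = |451*3 - 10*135|/(135*3) = 3/405, and |x - 87/26| = |451*26 - 87*135|/(135*26) = 19/3510.
Cross-multiplying, 19*405 = 7695 < 10530 = 3*3510, so 19/3510 is smaller: the intermediate fraction 87/26 is closer to x than 10/3.

87/26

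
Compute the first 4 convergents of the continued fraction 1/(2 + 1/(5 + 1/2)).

Using the convergent recurrence p_i = a_i*p_{i-1} + p_{i-2}, q_i = a_i*q_{i-1} + q_{i-2} with p_{-2}=0, p_{-1}=1, q_{-2}=1, q_{-1}=0:
  i=0: a_0=0, p_0 = 0*1 + 0 = 0, q_0 = 0*0 + 1 = 1.
  i=1: a_1=2, p_1 = 2*0 + 1 = 1, q_1 = 2*1 + 0 = 2.
  i=2: a_2=5, p_2 = 5*1 + 0 = 5, q_2 = 5*2 + 1 = 11.
  i=3: a_3=2, p_3 = 2*5 + 1 = 11, q_3 = 2*11 + 2 = 24.

0/1, 1/2, 5/11, 11/24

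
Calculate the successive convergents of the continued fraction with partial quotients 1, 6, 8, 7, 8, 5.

Using the convergent recurrence p_i = a_i*p_{i-1} + p_{i-2}, q_i = a_i*q_{i-1} + q_{i-2} with p_{-2}=0, p_{-1}=1, q_{-2}=1, q_{-1}=0:
  i=0: a_0=1, p_0 = 1*1 + 0 = 1, q_0 = 1*0 + 1 = 1.
  i=1: a_1=6, p_1 = 6*1 + 1 = 7, q_1 = 6*1 + 0 = 6.
  i=2: a_2=8, p_2 = 8*7 + 1 = 57, q_2 = 8*6 + 1 = 49.
  i=3: a_3=7, p_3 = 7*57 + 7 = 406, q_3 = 7*49 + 6 = 349.
  i=4: a_4=8, p_4 = 8*406 + 57 = 3305, q_4 = 8*349 + 49 = 2841.
  i=5: a_5=5, p_5 = 5*3305 + 406 = 16931, q_5 = 5*2841 + 349 = 14554.

1/1, 7/6, 57/49, 406/349, 3305/2841, 16931/14554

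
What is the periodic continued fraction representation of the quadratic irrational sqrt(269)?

[16; (2, 2, 32)]

Write x_i = (sqrt(269) + m_i)/d_i with (m_0, d_0) = (0, 1). a_0 = floor(sqrt(269)) = 16, since 16^2 = 256 <= 269 < 289 = 17^2.
Iterate m_{i+1} = d_i*a_i - m_i, d_{i+1} = (269 - m_{i+1}^2)/d_i, a_{i+1} = floor((a_0 + m_{i+1})/d_{i+1}):
  m_1 = 1*16 - 0 = 16, d_1 = (269 - 16^2)/1 = 13/1 = 13, a_1 = floor((16 + 16)/13) = 2.
  m_2 = 13*2 - 16 = 10, d_2 = (269 - 10^2)/13 = 169/13 = 13, a_2 = floor((16 + 10)/13) = 2.
  m_3 = 13*2 - 10 = 16, d_3 = (269 - 16^2)/13 = 13/13 = 1, a_3 = floor((16 + 16)/1) = 32.
  m_4 = 1*32 - 16 = 16, d_4 = (269 - 16^2)/1 = 13/1 = 13: (m_4, d_4) = (m_1, d_1) = (16, 13), so from here the quotients repeat a_1, ..., a_3; the period length is 3.
Hence the expansion of sqrt(269) is a_0 = 16 followed by the repeating block 2, 2, 32 (period 3).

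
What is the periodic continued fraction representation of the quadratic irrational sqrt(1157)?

Write x_i = (sqrt(1157) + m_i)/d_i with (m_0, d_0) = (0, 1). a_0 = floor(sqrt(1157)) = 34, since 34^2 = 1156 <= 1157 < 1225 = 35^2.
Iterate m_{i+1} = d_i*a_i - m_i, d_{i+1} = (1157 - m_{i+1}^2)/d_i, a_{i+1} = floor((a_0 + m_{i+1})/d_{i+1}):
  m_1 = 1*34 - 0 = 34, d_1 = (1157 - 34^2)/1 = 1/1 = 1, a_1 = floor((34 + 34)/1) = 68.
  m_2 = 1*68 - 34 = 34, d_2 = (1157 - 34^2)/1 = 1/1 = 1: (m_2, d_2) = (m_1, d_1) = (34, 1), so from here the quotient a_1 repeats; the period length is 1.
Hence the expansion of sqrt(1157) is a_0 = 34 followed by the repeating block 68 (period 1).

[34; (68)]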